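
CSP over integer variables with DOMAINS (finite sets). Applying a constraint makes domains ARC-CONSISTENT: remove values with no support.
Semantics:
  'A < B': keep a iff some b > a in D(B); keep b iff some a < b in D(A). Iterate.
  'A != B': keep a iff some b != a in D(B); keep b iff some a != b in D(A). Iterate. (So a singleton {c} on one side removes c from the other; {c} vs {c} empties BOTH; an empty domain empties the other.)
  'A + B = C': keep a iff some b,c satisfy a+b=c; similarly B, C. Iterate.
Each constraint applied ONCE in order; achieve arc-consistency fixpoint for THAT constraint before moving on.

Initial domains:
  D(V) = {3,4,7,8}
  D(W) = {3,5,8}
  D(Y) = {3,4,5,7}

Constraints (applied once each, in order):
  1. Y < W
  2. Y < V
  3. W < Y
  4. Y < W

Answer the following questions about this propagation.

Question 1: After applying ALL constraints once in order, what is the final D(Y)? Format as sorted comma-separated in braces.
Answer: {}

Derivation:
Constraint 1 (Y < W) on D(Y)={3,4,5,7} D(W)={3,5,8}: W {3,5,8}->{5,8}
Constraint 2 (Y < V) on D(Y)={3,4,5,7} D(V)={3,4,7,8}: V {3,4,7,8}->{4,7,8}
Constraint 3 (W < Y) on D(W)={5,8} D(Y)={3,4,5,7}: W {5,8}->{5}; Y {3,4,5,7}->{7}
Constraint 4 (Y < W) on D(Y)={7} D(W)={5}: Y {7}->{}; W {5}->{}
So after all 4 constraints: D(Y) = {}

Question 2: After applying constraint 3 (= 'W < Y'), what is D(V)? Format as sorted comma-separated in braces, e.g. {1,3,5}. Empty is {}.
Constraint 1 (Y < W) on D(Y)={3,4,5,7} D(W)={3,5,8}: W {3,5,8}->{5,8}
Constraint 2 (Y < V) on D(Y)={3,4,5,7} D(V)={3,4,7,8}: V {3,4,7,8}->{4,7,8}
Constraint 3 (W < Y) on D(W)={5,8} D(Y)={3,4,5,7}: W {5,8}->{5}; Y {3,4,5,7}->{7}
So after constraint 3: D(V) = {4,7,8}

Answer: {4,7,8}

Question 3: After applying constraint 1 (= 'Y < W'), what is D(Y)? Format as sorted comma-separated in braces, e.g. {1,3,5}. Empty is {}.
Answer: {3,4,5,7}

Derivation:
Constraint 1 (Y < W) on D(Y)={3,4,5,7} D(W)={3,5,8}: W {3,5,8}->{5,8}
So after constraint 1: D(Y) = {3,4,5,7}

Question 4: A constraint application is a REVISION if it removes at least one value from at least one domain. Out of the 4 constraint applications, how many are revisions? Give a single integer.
Constraint 1 (Y < W) on D(Y)={3,4,5,7} D(W)={3,5,8}: W {3,5,8}->{5,8} => REVISION
Constraint 2 (Y < V) on D(Y)={3,4,5,7} D(V)={3,4,7,8}: V {3,4,7,8}->{4,7,8} => REVISION
Constraint 3 (W < Y) on D(W)={5,8} D(Y)={3,4,5,7}: W {5,8}->{5}; Y {3,4,5,7}->{7} => REVISION
Constraint 4 (Y < W) on D(Y)={7} D(W)={5}: Y {7}->{}; W {5}->{} => REVISION
Total revisions = 4

Answer: 4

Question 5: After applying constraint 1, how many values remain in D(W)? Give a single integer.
Answer: 2

Derivation:
Constraint 1 (Y < W) on D(Y)={3,4,5,7} D(W)={3,5,8}: W {3,5,8}->{5,8}
So after constraint 1: D(W)={5,8}, size = 2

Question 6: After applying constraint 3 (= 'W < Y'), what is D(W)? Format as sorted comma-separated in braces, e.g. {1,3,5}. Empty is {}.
Answer: {5}

Derivation:
Constraint 1 (Y < W) on D(Y)={3,4,5,7} D(W)={3,5,8}: W {3,5,8}->{5,8}
Constraint 2 (Y < V) on D(Y)={3,4,5,7} D(V)={3,4,7,8}: V {3,4,7,8}->{4,7,8}
Constraint 3 (W < Y) on D(W)={5,8} D(Y)={3,4,5,7}: W {5,8}->{5}; Y {3,4,5,7}->{7}
So after constraint 3: D(W) = {5}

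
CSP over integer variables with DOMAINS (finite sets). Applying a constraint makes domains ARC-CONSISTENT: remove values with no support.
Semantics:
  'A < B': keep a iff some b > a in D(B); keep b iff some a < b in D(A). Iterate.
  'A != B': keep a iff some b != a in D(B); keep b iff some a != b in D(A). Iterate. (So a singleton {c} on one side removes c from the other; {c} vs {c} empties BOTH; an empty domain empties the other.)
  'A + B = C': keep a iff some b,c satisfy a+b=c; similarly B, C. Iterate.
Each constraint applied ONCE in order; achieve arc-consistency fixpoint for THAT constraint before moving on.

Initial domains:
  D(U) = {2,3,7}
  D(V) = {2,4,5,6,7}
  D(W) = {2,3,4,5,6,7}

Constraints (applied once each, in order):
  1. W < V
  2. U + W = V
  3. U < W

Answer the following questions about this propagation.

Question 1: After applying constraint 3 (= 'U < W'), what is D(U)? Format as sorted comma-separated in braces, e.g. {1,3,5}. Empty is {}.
Answer: {2,3}

Derivation:
Constraint 1 (W < V) on D(W)={2,3,4,5,6,7} D(V)={2,4,5,6,7}: W {2,3,4,5,6,7}->{2,3,4,5,6}; V {2,4,5,6,7}->{4,5,6,7}
Constraint 2 (U + W = V) on D(U)={2,3,7} D(W)={2,3,4,5,6} D(V)={4,5,6,7}: U {2,3,7}->{2,3}; W {2,3,4,5,6}->{2,3,4,5}
Constraint 3 (U < W) on D(U)={2,3} D(W)={2,3,4,5}: W {2,3,4,5}->{3,4,5}
So after constraint 3: D(U) = {2,3}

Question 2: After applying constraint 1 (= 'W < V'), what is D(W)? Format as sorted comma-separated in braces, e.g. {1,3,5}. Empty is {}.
Answer: {2,3,4,5,6}

Derivation:
Constraint 1 (W < V) on D(W)={2,3,4,5,6,7} D(V)={2,4,5,6,7}: W {2,3,4,5,6,7}->{2,3,4,5,6}; V {2,4,5,6,7}->{4,5,6,7}
So after constraint 1: D(W) = {2,3,4,5,6}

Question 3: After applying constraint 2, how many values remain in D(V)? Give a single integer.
Answer: 4

Derivation:
Constraint 1 (W < V) on D(W)={2,3,4,5,6,7} D(V)={2,4,5,6,7}: W {2,3,4,5,6,7}->{2,3,4,5,6}; V {2,4,5,6,7}->{4,5,6,7}
Constraint 2 (U + W = V) on D(U)={2,3,7} D(W)={2,3,4,5,6} D(V)={4,5,6,7}: U {2,3,7}->{2,3}; W {2,3,4,5,6}->{2,3,4,5}
So after constraint 2: D(V)={4,5,6,7}, size = 4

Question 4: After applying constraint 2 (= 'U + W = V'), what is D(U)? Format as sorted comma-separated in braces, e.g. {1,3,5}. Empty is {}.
Constraint 1 (W < V) on D(W)={2,3,4,5,6,7} D(V)={2,4,5,6,7}: W {2,3,4,5,6,7}->{2,3,4,5,6}; V {2,4,5,6,7}->{4,5,6,7}
Constraint 2 (U + W = V) on D(U)={2,3,7} D(W)={2,3,4,5,6} D(V)={4,5,6,7}: U {2,3,7}->{2,3}; W {2,3,4,5,6}->{2,3,4,5}
So after constraint 2: D(U) = {2,3}

Answer: {2,3}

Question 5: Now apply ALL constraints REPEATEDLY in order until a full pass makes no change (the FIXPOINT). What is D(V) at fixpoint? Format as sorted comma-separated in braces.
Answer: {5,6,7}

Derivation:
pass 0 (initial): D(V)={2,4,5,6,7}
pass 1: U {2,3,7}->{2,3}; V {2,4,5,6,7}->{4,5,6,7}; W {2,3,4,5,6,7}->{3,4,5}
pass 2: V {4,5,6,7}->{5,6,7}
pass 3: no change
Fixpoint after 3 passes: D(V) = {5,6,7}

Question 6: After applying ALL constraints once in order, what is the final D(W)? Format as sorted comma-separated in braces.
Constraint 1 (W < V) on D(W)={2,3,4,5,6,7} D(V)={2,4,5,6,7}: W {2,3,4,5,6,7}->{2,3,4,5,6}; V {2,4,5,6,7}->{4,5,6,7}
Constraint 2 (U + W = V) on D(U)={2,3,7} D(W)={2,3,4,5,6} D(V)={4,5,6,7}: U {2,3,7}->{2,3}; W {2,3,4,5,6}->{2,3,4,5}
Constraint 3 (U < W) on D(U)={2,3} D(W)={2,3,4,5}: W {2,3,4,5}->{3,4,5}
So after all 3 constraints: D(W) = {3,4,5}

Answer: {3,4,5}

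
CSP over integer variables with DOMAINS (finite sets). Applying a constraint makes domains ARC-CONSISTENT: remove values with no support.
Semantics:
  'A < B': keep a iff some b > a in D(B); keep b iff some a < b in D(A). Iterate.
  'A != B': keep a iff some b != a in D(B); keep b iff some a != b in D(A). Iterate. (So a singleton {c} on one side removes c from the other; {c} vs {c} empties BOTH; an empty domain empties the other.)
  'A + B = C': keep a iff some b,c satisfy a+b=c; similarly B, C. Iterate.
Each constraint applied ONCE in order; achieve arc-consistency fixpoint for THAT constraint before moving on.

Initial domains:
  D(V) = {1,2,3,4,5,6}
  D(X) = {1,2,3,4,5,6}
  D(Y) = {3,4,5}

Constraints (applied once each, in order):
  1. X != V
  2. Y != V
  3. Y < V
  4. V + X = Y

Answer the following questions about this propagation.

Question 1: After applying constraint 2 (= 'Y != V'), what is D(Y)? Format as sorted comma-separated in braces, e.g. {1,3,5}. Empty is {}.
Answer: {3,4,5}

Derivation:
Constraint 1 (X != V) on D(X)={1,2,3,4,5,6} D(V)={1,2,3,4,5,6}: no change
Constraint 2 (Y != V) on D(Y)={3,4,5} D(V)={1,2,3,4,5,6}: no change
So after constraint 2: D(Y) = {3,4,5}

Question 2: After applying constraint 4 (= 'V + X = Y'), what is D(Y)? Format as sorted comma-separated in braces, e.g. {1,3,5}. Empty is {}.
Constraint 1 (X != V) on D(X)={1,2,3,4,5,6} D(V)={1,2,3,4,5,6}: no change
Constraint 2 (Y != V) on D(Y)={3,4,5} D(V)={1,2,3,4,5,6}: no change
Constraint 3 (Y < V) on D(Y)={3,4,5} D(V)={1,2,3,4,5,6}: V {1,2,3,4,5,6}->{4,5,6}
Constraint 4 (V + X = Y) on D(V)={4,5,6} D(X)={1,2,3,4,5,6} D(Y)={3,4,5}: V {4,5,6}->{4}; X {1,2,3,4,5,6}->{1}; Y {3,4,5}->{5}
So after constraint 4: D(Y) = {5}

Answer: {5}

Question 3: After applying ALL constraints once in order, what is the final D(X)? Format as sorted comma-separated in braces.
Constraint 1 (X != V) on D(X)={1,2,3,4,5,6} D(V)={1,2,3,4,5,6}: no change
Constraint 2 (Y != V) on D(Y)={3,4,5} D(V)={1,2,3,4,5,6}: no change
Constraint 3 (Y < V) on D(Y)={3,4,5} D(V)={1,2,3,4,5,6}: V {1,2,3,4,5,6}->{4,5,6}
Constraint 4 (V + X = Y) on D(V)={4,5,6} D(X)={1,2,3,4,5,6} D(Y)={3,4,5}: V {4,5,6}->{4}; X {1,2,3,4,5,6}->{1}; Y {3,4,5}->{5}
So after all 4 constraints: D(X) = {1}

Answer: {1}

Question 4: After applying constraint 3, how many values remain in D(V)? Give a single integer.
Answer: 3

Derivation:
Constraint 1 (X != V) on D(X)={1,2,3,4,5,6} D(V)={1,2,3,4,5,6}: no change
Constraint 2 (Y != V) on D(Y)={3,4,5} D(V)={1,2,3,4,5,6}: no change
Constraint 3 (Y < V) on D(Y)={3,4,5} D(V)={1,2,3,4,5,6}: V {1,2,3,4,5,6}->{4,5,6}
So after constraint 3: D(V)={4,5,6}, size = 3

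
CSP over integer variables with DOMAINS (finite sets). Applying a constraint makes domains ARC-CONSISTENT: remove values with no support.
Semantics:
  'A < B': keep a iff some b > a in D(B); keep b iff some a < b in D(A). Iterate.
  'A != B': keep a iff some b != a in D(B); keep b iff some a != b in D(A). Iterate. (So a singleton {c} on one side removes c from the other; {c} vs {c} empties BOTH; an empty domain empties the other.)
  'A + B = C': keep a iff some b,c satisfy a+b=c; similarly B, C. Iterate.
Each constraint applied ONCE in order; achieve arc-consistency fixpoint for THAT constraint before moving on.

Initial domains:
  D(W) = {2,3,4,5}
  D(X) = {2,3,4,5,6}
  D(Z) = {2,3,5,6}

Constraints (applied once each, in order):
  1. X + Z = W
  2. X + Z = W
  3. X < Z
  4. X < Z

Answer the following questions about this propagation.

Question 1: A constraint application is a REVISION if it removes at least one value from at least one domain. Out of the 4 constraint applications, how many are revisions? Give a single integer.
Answer: 2

Derivation:
Constraint 1 (X + Z = W) on D(X)={2,3,4,5,6} D(Z)={2,3,5,6} D(W)={2,3,4,5}: X {2,3,4,5,6}->{2,3}; Z {2,3,5,6}->{2,3}; W {2,3,4,5}->{4,5} => REVISION
Constraint 2 (X + Z = W) on D(X)={2,3} D(Z)={2,3} D(W)={4,5}: no change => not a revision
Constraint 3 (X < Z) on D(X)={2,3} D(Z)={2,3}: X {2,3}->{2}; Z {2,3}->{3} => REVISION
Constraint 4 (X < Z) on D(X)={2} D(Z)={3}: no change => not a revision
Total revisions = 2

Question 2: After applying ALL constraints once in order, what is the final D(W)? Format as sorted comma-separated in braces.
Answer: {4,5}

Derivation:
Constraint 1 (X + Z = W) on D(X)={2,3,4,5,6} D(Z)={2,3,5,6} D(W)={2,3,4,5}: X {2,3,4,5,6}->{2,3}; Z {2,3,5,6}->{2,3}; W {2,3,4,5}->{4,5}
Constraint 2 (X + Z = W) on D(X)={2,3} D(Z)={2,3} D(W)={4,5}: no change
Constraint 3 (X < Z) on D(X)={2,3} D(Z)={2,3}: X {2,3}->{2}; Z {2,3}->{3}
Constraint 4 (X < Z) on D(X)={2} D(Z)={3}: no change
So after all 4 constraints: D(W) = {4,5}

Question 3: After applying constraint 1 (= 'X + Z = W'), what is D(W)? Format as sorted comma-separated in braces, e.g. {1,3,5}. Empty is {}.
Constraint 1 (X + Z = W) on D(X)={2,3,4,5,6} D(Z)={2,3,5,6} D(W)={2,3,4,5}: X {2,3,4,5,6}->{2,3}; Z {2,3,5,6}->{2,3}; W {2,3,4,5}->{4,5}
So after constraint 1: D(W) = {4,5}

Answer: {4,5}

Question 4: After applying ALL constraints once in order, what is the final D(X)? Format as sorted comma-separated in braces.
Constraint 1 (X + Z = W) on D(X)={2,3,4,5,6} D(Z)={2,3,5,6} D(W)={2,3,4,5}: X {2,3,4,5,6}->{2,3}; Z {2,3,5,6}->{2,3}; W {2,3,4,5}->{4,5}
Constraint 2 (X + Z = W) on D(X)={2,3} D(Z)={2,3} D(W)={4,5}: no change
Constraint 3 (X < Z) on D(X)={2,3} D(Z)={2,3}: X {2,3}->{2}; Z {2,3}->{3}
Constraint 4 (X < Z) on D(X)={2} D(Z)={3}: no change
So after all 4 constraints: D(X) = {2}

Answer: {2}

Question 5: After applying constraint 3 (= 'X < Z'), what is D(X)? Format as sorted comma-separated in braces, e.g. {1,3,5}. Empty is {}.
Answer: {2}

Derivation:
Constraint 1 (X + Z = W) on D(X)={2,3,4,5,6} D(Z)={2,3,5,6} D(W)={2,3,4,5}: X {2,3,4,5,6}->{2,3}; Z {2,3,5,6}->{2,3}; W {2,3,4,5}->{4,5}
Constraint 2 (X + Z = W) on D(X)={2,3} D(Z)={2,3} D(W)={4,5}: no change
Constraint 3 (X < Z) on D(X)={2,3} D(Z)={2,3}: X {2,3}->{2}; Z {2,3}->{3}
So after constraint 3: D(X) = {2}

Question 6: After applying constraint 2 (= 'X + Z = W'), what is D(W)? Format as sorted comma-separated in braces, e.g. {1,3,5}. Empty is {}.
Answer: {4,5}

Derivation:
Constraint 1 (X + Z = W) on D(X)={2,3,4,5,6} D(Z)={2,3,5,6} D(W)={2,3,4,5}: X {2,3,4,5,6}->{2,3}; Z {2,3,5,6}->{2,3}; W {2,3,4,5}->{4,5}
Constraint 2 (X + Z = W) on D(X)={2,3} D(Z)={2,3} D(W)={4,5}: no change
So after constraint 2: D(W) = {4,5}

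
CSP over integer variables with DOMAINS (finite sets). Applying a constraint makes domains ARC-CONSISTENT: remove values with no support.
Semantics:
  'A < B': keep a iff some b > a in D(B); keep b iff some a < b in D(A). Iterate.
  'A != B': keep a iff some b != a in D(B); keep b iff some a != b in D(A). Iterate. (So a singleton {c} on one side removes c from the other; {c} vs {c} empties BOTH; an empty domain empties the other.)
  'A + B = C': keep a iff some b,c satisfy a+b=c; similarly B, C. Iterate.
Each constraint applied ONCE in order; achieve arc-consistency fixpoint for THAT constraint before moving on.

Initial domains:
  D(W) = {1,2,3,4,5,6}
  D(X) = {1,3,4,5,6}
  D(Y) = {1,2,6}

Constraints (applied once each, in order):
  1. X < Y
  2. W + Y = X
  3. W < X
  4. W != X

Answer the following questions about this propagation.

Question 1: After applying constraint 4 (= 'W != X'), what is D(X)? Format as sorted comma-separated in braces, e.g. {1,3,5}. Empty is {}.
Answer: {3,4,5}

Derivation:
Constraint 1 (X < Y) on D(X)={1,3,4,5,6} D(Y)={1,2,6}: X {1,3,4,5,6}->{1,3,4,5}; Y {1,2,6}->{2,6}
Constraint 2 (W + Y = X) on D(W)={1,2,3,4,5,6} D(Y)={2,6} D(X)={1,3,4,5}: W {1,2,3,4,5,6}->{1,2,3}; Y {2,6}->{2}; X {1,3,4,5}->{3,4,5}
Constraint 3 (W < X) on D(W)={1,2,3} D(X)={3,4,5}: no change
Constraint 4 (W != X) on D(W)={1,2,3} D(X)={3,4,5}: no change
So after constraint 4: D(X) = {3,4,5}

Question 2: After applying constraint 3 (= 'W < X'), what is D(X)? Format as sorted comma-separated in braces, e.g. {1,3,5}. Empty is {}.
Constraint 1 (X < Y) on D(X)={1,3,4,5,6} D(Y)={1,2,6}: X {1,3,4,5,6}->{1,3,4,5}; Y {1,2,6}->{2,6}
Constraint 2 (W + Y = X) on D(W)={1,2,3,4,5,6} D(Y)={2,6} D(X)={1,3,4,5}: W {1,2,3,4,5,6}->{1,2,3}; Y {2,6}->{2}; X {1,3,4,5}->{3,4,5}
Constraint 3 (W < X) on D(W)={1,2,3} D(X)={3,4,5}: no change
So after constraint 3: D(X) = {3,4,5}

Answer: {3,4,5}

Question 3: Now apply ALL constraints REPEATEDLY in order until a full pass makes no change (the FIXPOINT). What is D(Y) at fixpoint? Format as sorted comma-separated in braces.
Answer: {}

Derivation:
pass 0 (initial): D(Y)={1,2,6}
pass 1: W {1,2,3,4,5,6}->{1,2,3}; X {1,3,4,5,6}->{3,4,5}; Y {1,2,6}->{2}
pass 2: W {1,2,3}->{}; X {3,4,5}->{}; Y {2}->{}
pass 3: no change
Fixpoint after 3 passes: D(Y) = {}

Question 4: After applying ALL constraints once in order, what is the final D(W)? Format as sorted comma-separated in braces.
Constraint 1 (X < Y) on D(X)={1,3,4,5,6} D(Y)={1,2,6}: X {1,3,4,5,6}->{1,3,4,5}; Y {1,2,6}->{2,6}
Constraint 2 (W + Y = X) on D(W)={1,2,3,4,5,6} D(Y)={2,6} D(X)={1,3,4,5}: W {1,2,3,4,5,6}->{1,2,3}; Y {2,6}->{2}; X {1,3,4,5}->{3,4,5}
Constraint 3 (W < X) on D(W)={1,2,3} D(X)={3,4,5}: no change
Constraint 4 (W != X) on D(W)={1,2,3} D(X)={3,4,5}: no change
So after all 4 constraints: D(W) = {1,2,3}

Answer: {1,2,3}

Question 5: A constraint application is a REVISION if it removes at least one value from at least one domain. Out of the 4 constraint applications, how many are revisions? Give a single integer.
Answer: 2

Derivation:
Constraint 1 (X < Y) on D(X)={1,3,4,5,6} D(Y)={1,2,6}: X {1,3,4,5,6}->{1,3,4,5}; Y {1,2,6}->{2,6} => REVISION
Constraint 2 (W + Y = X) on D(W)={1,2,3,4,5,6} D(Y)={2,6} D(X)={1,3,4,5}: W {1,2,3,4,5,6}->{1,2,3}; Y {2,6}->{2}; X {1,3,4,5}->{3,4,5} => REVISION
Constraint 3 (W < X) on D(W)={1,2,3} D(X)={3,4,5}: no change => not a revision
Constraint 4 (W != X) on D(W)={1,2,3} D(X)={3,4,5}: no change => not a revision
Total revisions = 2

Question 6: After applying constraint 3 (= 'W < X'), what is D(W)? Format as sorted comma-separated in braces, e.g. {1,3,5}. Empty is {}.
Constraint 1 (X < Y) on D(X)={1,3,4,5,6} D(Y)={1,2,6}: X {1,3,4,5,6}->{1,3,4,5}; Y {1,2,6}->{2,6}
Constraint 2 (W + Y = X) on D(W)={1,2,3,4,5,6} D(Y)={2,6} D(X)={1,3,4,5}: W {1,2,3,4,5,6}->{1,2,3}; Y {2,6}->{2}; X {1,3,4,5}->{3,4,5}
Constraint 3 (W < X) on D(W)={1,2,3} D(X)={3,4,5}: no change
So after constraint 3: D(W) = {1,2,3}

Answer: {1,2,3}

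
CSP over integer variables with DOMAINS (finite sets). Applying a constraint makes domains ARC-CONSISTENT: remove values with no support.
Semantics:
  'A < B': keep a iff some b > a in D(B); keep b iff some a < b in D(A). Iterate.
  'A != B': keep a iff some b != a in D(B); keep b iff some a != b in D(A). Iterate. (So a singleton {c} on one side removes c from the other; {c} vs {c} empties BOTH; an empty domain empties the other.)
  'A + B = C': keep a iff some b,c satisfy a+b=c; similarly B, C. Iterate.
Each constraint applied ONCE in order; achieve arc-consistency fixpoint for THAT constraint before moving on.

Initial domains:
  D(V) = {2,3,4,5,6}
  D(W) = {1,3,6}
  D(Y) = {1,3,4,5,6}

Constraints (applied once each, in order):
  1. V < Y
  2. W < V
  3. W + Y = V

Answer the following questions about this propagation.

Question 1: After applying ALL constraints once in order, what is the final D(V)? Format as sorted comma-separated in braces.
Constraint 1 (V < Y) on D(V)={2,3,4,5,6} D(Y)={1,3,4,5,6}: V {2,3,4,5,6}->{2,3,4,5}; Y {1,3,4,5,6}->{3,4,5,6}
Constraint 2 (W < V) on D(W)={1,3,6} D(V)={2,3,4,5}: W {1,3,6}->{1,3}
Constraint 3 (W + Y = V) on D(W)={1,3} D(Y)={3,4,5,6} D(V)={2,3,4,5}: W {1,3}->{1}; Y {3,4,5,6}->{3,4}; V {2,3,4,5}->{4,5}
So after all 3 constraints: D(V) = {4,5}

Answer: {4,5}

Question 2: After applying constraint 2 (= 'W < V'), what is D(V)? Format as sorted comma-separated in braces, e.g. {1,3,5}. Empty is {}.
Answer: {2,3,4,5}

Derivation:
Constraint 1 (V < Y) on D(V)={2,3,4,5,6} D(Y)={1,3,4,5,6}: V {2,3,4,5,6}->{2,3,4,5}; Y {1,3,4,5,6}->{3,4,5,6}
Constraint 2 (W < V) on D(W)={1,3,6} D(V)={2,3,4,5}: W {1,3,6}->{1,3}
So after constraint 2: D(V) = {2,3,4,5}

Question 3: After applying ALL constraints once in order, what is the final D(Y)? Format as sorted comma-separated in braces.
Answer: {3,4}

Derivation:
Constraint 1 (V < Y) on D(V)={2,3,4,5,6} D(Y)={1,3,4,5,6}: V {2,3,4,5,6}->{2,3,4,5}; Y {1,3,4,5,6}->{3,4,5,6}
Constraint 2 (W < V) on D(W)={1,3,6} D(V)={2,3,4,5}: W {1,3,6}->{1,3}
Constraint 3 (W + Y = V) on D(W)={1,3} D(Y)={3,4,5,6} D(V)={2,3,4,5}: W {1,3}->{1}; Y {3,4,5,6}->{3,4}; V {2,3,4,5}->{4,5}
So after all 3 constraints: D(Y) = {3,4}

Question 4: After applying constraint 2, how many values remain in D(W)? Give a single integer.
Answer: 2

Derivation:
Constraint 1 (V < Y) on D(V)={2,3,4,5,6} D(Y)={1,3,4,5,6}: V {2,3,4,5,6}->{2,3,4,5}; Y {1,3,4,5,6}->{3,4,5,6}
Constraint 2 (W < V) on D(W)={1,3,6} D(V)={2,3,4,5}: W {1,3,6}->{1,3}
So after constraint 2: D(W)={1,3}, size = 2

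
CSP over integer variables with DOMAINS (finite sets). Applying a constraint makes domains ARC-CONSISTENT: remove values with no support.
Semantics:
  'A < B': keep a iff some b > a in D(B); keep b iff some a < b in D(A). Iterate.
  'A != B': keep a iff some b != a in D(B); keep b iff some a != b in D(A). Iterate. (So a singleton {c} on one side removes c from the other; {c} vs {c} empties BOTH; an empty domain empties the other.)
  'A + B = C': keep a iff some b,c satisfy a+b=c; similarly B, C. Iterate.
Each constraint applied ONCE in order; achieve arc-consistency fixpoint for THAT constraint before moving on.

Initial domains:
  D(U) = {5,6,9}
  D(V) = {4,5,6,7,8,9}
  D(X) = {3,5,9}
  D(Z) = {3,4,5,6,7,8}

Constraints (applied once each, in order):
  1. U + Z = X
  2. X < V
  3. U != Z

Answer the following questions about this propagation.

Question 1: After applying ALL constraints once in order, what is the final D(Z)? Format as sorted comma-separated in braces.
Constraint 1 (U + Z = X) on D(U)={5,6,9} D(Z)={3,4,5,6,7,8} D(X)={3,5,9}: U {5,6,9}->{5,6}; Z {3,4,5,6,7,8}->{3,4}; X {3,5,9}->{9}
Constraint 2 (X < V) on D(X)={9} D(V)={4,5,6,7,8,9}: X {9}->{}; V {4,5,6,7,8,9}->{}
Constraint 3 (U != Z) on D(U)={5,6} D(Z)={3,4}: no change
So after all 3 constraints: D(Z) = {3,4}

Answer: {3,4}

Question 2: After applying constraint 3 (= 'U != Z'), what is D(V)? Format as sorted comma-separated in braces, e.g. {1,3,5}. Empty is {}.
Constraint 1 (U + Z = X) on D(U)={5,6,9} D(Z)={3,4,5,6,7,8} D(X)={3,5,9}: U {5,6,9}->{5,6}; Z {3,4,5,6,7,8}->{3,4}; X {3,5,9}->{9}
Constraint 2 (X < V) on D(X)={9} D(V)={4,5,6,7,8,9}: X {9}->{}; V {4,5,6,7,8,9}->{}
Constraint 3 (U != Z) on D(U)={5,6} D(Z)={3,4}: no change
So after constraint 3: D(V) = {}

Answer: {}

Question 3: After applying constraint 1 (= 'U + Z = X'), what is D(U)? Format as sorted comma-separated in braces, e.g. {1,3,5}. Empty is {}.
Answer: {5,6}

Derivation:
Constraint 1 (U + Z = X) on D(U)={5,6,9} D(Z)={3,4,5,6,7,8} D(X)={3,5,9}: U {5,6,9}->{5,6}; Z {3,4,5,6,7,8}->{3,4}; X {3,5,9}->{9}
So after constraint 1: D(U) = {5,6}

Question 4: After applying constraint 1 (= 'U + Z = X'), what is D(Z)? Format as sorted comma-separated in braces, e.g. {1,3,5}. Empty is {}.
Constraint 1 (U + Z = X) on D(U)={5,6,9} D(Z)={3,4,5,6,7,8} D(X)={3,5,9}: U {5,6,9}->{5,6}; Z {3,4,5,6,7,8}->{3,4}; X {3,5,9}->{9}
So after constraint 1: D(Z) = {3,4}

Answer: {3,4}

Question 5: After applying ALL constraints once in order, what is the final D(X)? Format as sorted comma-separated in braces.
Answer: {}

Derivation:
Constraint 1 (U + Z = X) on D(U)={5,6,9} D(Z)={3,4,5,6,7,8} D(X)={3,5,9}: U {5,6,9}->{5,6}; Z {3,4,5,6,7,8}->{3,4}; X {3,5,9}->{9}
Constraint 2 (X < V) on D(X)={9} D(V)={4,5,6,7,8,9}: X {9}->{}; V {4,5,6,7,8,9}->{}
Constraint 3 (U != Z) on D(U)={5,6} D(Z)={3,4}: no change
So after all 3 constraints: D(X) = {}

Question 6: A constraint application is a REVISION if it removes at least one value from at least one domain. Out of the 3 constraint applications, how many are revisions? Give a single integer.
Constraint 1 (U + Z = X) on D(U)={5,6,9} D(Z)={3,4,5,6,7,8} D(X)={3,5,9}: U {5,6,9}->{5,6}; Z {3,4,5,6,7,8}->{3,4}; X {3,5,9}->{9} => REVISION
Constraint 2 (X < V) on D(X)={9} D(V)={4,5,6,7,8,9}: X {9}->{}; V {4,5,6,7,8,9}->{} => REVISION
Constraint 3 (U != Z) on D(U)={5,6} D(Z)={3,4}: no change => not a revision
Total revisions = 2

Answer: 2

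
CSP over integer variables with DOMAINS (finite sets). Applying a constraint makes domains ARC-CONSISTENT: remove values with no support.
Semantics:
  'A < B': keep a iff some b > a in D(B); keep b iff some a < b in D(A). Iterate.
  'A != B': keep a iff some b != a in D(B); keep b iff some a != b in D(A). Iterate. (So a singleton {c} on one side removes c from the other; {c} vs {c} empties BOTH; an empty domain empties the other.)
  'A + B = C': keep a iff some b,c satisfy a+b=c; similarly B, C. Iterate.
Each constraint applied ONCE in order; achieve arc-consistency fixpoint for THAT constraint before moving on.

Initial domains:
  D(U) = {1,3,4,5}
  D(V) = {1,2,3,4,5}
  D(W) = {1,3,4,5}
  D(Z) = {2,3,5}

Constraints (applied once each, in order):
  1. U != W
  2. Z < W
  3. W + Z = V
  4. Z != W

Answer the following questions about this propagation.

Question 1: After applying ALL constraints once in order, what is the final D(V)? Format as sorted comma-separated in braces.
Constraint 1 (U != W) on D(U)={1,3,4,5} D(W)={1,3,4,5}: no change
Constraint 2 (Z < W) on D(Z)={2,3,5} D(W)={1,3,4,5}: Z {2,3,5}->{2,3}; W {1,3,4,5}->{3,4,5}
Constraint 3 (W + Z = V) on D(W)={3,4,5} D(Z)={2,3} D(V)={1,2,3,4,5}: W {3,4,5}->{3}; Z {2,3}->{2}; V {1,2,3,4,5}->{5}
Constraint 4 (Z != W) on D(Z)={2} D(W)={3}: no change
So after all 4 constraints: D(V) = {5}

Answer: {5}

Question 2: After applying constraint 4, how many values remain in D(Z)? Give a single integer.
Answer: 1

Derivation:
Constraint 1 (U != W) on D(U)={1,3,4,5} D(W)={1,3,4,5}: no change
Constraint 2 (Z < W) on D(Z)={2,3,5} D(W)={1,3,4,5}: Z {2,3,5}->{2,3}; W {1,3,4,5}->{3,4,5}
Constraint 3 (W + Z = V) on D(W)={3,4,5} D(Z)={2,3} D(V)={1,2,3,4,5}: W {3,4,5}->{3}; Z {2,3}->{2}; V {1,2,3,4,5}->{5}
Constraint 4 (Z != W) on D(Z)={2} D(W)={3}: no change
So after constraint 4: D(Z)={2}, size = 1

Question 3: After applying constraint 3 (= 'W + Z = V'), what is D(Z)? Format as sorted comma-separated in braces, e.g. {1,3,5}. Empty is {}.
Answer: {2}

Derivation:
Constraint 1 (U != W) on D(U)={1,3,4,5} D(W)={1,3,4,5}: no change
Constraint 2 (Z < W) on D(Z)={2,3,5} D(W)={1,3,4,5}: Z {2,3,5}->{2,3}; W {1,3,4,5}->{3,4,5}
Constraint 3 (W + Z = V) on D(W)={3,4,5} D(Z)={2,3} D(V)={1,2,3,4,5}: W {3,4,5}->{3}; Z {2,3}->{2}; V {1,2,3,4,5}->{5}
So after constraint 3: D(Z) = {2}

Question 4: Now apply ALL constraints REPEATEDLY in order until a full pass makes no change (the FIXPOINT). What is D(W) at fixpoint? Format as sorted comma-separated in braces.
pass 0 (initial): D(W)={1,3,4,5}
pass 1: V {1,2,3,4,5}->{5}; W {1,3,4,5}->{3}; Z {2,3,5}->{2}
pass 2: U {1,3,4,5}->{1,4,5}
pass 3: no change
Fixpoint after 3 passes: D(W) = {3}

Answer: {3}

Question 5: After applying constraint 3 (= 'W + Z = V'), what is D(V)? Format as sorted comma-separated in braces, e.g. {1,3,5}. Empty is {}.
Answer: {5}

Derivation:
Constraint 1 (U != W) on D(U)={1,3,4,5} D(W)={1,3,4,5}: no change
Constraint 2 (Z < W) on D(Z)={2,3,5} D(W)={1,3,4,5}: Z {2,3,5}->{2,3}; W {1,3,4,5}->{3,4,5}
Constraint 3 (W + Z = V) on D(W)={3,4,5} D(Z)={2,3} D(V)={1,2,3,4,5}: W {3,4,5}->{3}; Z {2,3}->{2}; V {1,2,3,4,5}->{5}
So after constraint 3: D(V) = {5}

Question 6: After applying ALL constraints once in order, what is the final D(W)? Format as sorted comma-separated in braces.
Constraint 1 (U != W) on D(U)={1,3,4,5} D(W)={1,3,4,5}: no change
Constraint 2 (Z < W) on D(Z)={2,3,5} D(W)={1,3,4,5}: Z {2,3,5}->{2,3}; W {1,3,4,5}->{3,4,5}
Constraint 3 (W + Z = V) on D(W)={3,4,5} D(Z)={2,3} D(V)={1,2,3,4,5}: W {3,4,5}->{3}; Z {2,3}->{2}; V {1,2,3,4,5}->{5}
Constraint 4 (Z != W) on D(Z)={2} D(W)={3}: no change
So after all 4 constraints: D(W) = {3}

Answer: {3}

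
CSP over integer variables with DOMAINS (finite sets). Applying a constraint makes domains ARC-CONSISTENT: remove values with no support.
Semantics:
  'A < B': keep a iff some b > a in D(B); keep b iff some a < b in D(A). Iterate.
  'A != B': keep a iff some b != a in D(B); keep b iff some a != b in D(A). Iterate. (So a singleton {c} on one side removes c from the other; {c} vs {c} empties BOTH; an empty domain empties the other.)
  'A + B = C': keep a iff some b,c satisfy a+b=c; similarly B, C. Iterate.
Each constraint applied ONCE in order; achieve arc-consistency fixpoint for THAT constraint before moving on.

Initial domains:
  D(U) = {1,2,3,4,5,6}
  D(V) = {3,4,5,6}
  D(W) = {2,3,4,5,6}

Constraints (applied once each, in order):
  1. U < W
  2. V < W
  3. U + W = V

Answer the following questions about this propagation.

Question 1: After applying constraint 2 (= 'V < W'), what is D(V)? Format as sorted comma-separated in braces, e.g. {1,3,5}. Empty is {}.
Answer: {3,4,5}

Derivation:
Constraint 1 (U < W) on D(U)={1,2,3,4,5,6} D(W)={2,3,4,5,6}: U {1,2,3,4,5,6}->{1,2,3,4,5}
Constraint 2 (V < W) on D(V)={3,4,5,6} D(W)={2,3,4,5,6}: V {3,4,5,6}->{3,4,5}; W {2,3,4,5,6}->{4,5,6}
So after constraint 2: D(V) = {3,4,5}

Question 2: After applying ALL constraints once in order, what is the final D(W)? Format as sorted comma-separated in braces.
Constraint 1 (U < W) on D(U)={1,2,3,4,5,6} D(W)={2,3,4,5,6}: U {1,2,3,4,5,6}->{1,2,3,4,5}
Constraint 2 (V < W) on D(V)={3,4,5,6} D(W)={2,3,4,5,6}: V {3,4,5,6}->{3,4,5}; W {2,3,4,5,6}->{4,5,6}
Constraint 3 (U + W = V) on D(U)={1,2,3,4,5} D(W)={4,5,6} D(V)={3,4,5}: U {1,2,3,4,5}->{1}; W {4,5,6}->{4}; V {3,4,5}->{5}
So after all 3 constraints: D(W) = {4}

Answer: {4}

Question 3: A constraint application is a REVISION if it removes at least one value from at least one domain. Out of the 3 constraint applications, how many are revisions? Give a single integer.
Answer: 3

Derivation:
Constraint 1 (U < W) on D(U)={1,2,3,4,5,6} D(W)={2,3,4,5,6}: U {1,2,3,4,5,6}->{1,2,3,4,5} => REVISION
Constraint 2 (V < W) on D(V)={3,4,5,6} D(W)={2,3,4,5,6}: V {3,4,5,6}->{3,4,5}; W {2,3,4,5,6}->{4,5,6} => REVISION
Constraint 3 (U + W = V) on D(U)={1,2,3,4,5} D(W)={4,5,6} D(V)={3,4,5}: U {1,2,3,4,5}->{1}; W {4,5,6}->{4}; V {3,4,5}->{5} => REVISION
Total revisions = 3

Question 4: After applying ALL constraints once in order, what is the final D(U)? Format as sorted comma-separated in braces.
Answer: {1}

Derivation:
Constraint 1 (U < W) on D(U)={1,2,3,4,5,6} D(W)={2,3,4,5,6}: U {1,2,3,4,5,6}->{1,2,3,4,5}
Constraint 2 (V < W) on D(V)={3,4,5,6} D(W)={2,3,4,5,6}: V {3,4,5,6}->{3,4,5}; W {2,3,4,5,6}->{4,5,6}
Constraint 3 (U + W = V) on D(U)={1,2,3,4,5} D(W)={4,5,6} D(V)={3,4,5}: U {1,2,3,4,5}->{1}; W {4,5,6}->{4}; V {3,4,5}->{5}
So after all 3 constraints: D(U) = {1}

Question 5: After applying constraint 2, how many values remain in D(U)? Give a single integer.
Constraint 1 (U < W) on D(U)={1,2,3,4,5,6} D(W)={2,3,4,5,6}: U {1,2,3,4,5,6}->{1,2,3,4,5}
Constraint 2 (V < W) on D(V)={3,4,5,6} D(W)={2,3,4,5,6}: V {3,4,5,6}->{3,4,5}; W {2,3,4,5,6}->{4,5,6}
So after constraint 2: D(U)={1,2,3,4,5}, size = 5

Answer: 5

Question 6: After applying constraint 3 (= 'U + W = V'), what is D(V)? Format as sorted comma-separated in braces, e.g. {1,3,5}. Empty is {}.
Constraint 1 (U < W) on D(U)={1,2,3,4,5,6} D(W)={2,3,4,5,6}: U {1,2,3,4,5,6}->{1,2,3,4,5}
Constraint 2 (V < W) on D(V)={3,4,5,6} D(W)={2,3,4,5,6}: V {3,4,5,6}->{3,4,5}; W {2,3,4,5,6}->{4,5,6}
Constraint 3 (U + W = V) on D(U)={1,2,3,4,5} D(W)={4,5,6} D(V)={3,4,5}: U {1,2,3,4,5}->{1}; W {4,5,6}->{4}; V {3,4,5}->{5}
So after constraint 3: D(V) = {5}

Answer: {5}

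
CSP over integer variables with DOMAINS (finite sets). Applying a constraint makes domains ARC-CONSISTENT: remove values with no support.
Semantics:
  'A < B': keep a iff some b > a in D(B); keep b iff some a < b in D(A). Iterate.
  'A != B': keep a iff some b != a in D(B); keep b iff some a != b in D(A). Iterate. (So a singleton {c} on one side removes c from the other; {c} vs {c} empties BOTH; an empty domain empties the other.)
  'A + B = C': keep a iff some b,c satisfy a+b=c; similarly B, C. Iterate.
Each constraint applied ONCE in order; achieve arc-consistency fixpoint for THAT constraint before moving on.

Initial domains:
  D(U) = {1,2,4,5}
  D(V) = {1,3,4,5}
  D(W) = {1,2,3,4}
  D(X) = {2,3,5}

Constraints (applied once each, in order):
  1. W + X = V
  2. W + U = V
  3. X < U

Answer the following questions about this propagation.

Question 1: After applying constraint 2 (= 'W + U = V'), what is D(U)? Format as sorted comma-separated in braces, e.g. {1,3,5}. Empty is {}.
Constraint 1 (W + X = V) on D(W)={1,2,3,4} D(X)={2,3,5} D(V)={1,3,4,5}: W {1,2,3,4}->{1,2,3}; X {2,3,5}->{2,3}; V {1,3,4,5}->{3,4,5}
Constraint 2 (W + U = V) on D(W)={1,2,3} D(U)={1,2,4,5} D(V)={3,4,5}: U {1,2,4,5}->{1,2,4}
So after constraint 2: D(U) = {1,2,4}

Answer: {1,2,4}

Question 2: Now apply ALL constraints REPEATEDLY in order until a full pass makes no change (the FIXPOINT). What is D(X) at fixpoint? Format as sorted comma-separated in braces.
pass 0 (initial): D(X)={2,3,5}
pass 1: U {1,2,4,5}->{4}; V {1,3,4,5}->{3,4,5}; W {1,2,3,4}->{1,2,3}; X {2,3,5}->{2,3}
pass 2: V {3,4,5}->{5}; W {1,2,3}->{1}
pass 3: U {4}->{}; V {5}->{}; W {1}->{}; X {2,3}->{}
pass 4: no change
Fixpoint after 4 passes: D(X) = {}

Answer: {}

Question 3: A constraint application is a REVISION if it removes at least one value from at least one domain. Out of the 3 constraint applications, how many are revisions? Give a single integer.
Answer: 3

Derivation:
Constraint 1 (W + X = V) on D(W)={1,2,3,4} D(X)={2,3,5} D(V)={1,3,4,5}: W {1,2,3,4}->{1,2,3}; X {2,3,5}->{2,3}; V {1,3,4,5}->{3,4,5} => REVISION
Constraint 2 (W + U = V) on D(W)={1,2,3} D(U)={1,2,4,5} D(V)={3,4,5}: U {1,2,4,5}->{1,2,4} => REVISION
Constraint 3 (X < U) on D(X)={2,3} D(U)={1,2,4}: U {1,2,4}->{4} => REVISION
Total revisions = 3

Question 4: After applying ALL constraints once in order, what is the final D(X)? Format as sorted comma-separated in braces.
Answer: {2,3}

Derivation:
Constraint 1 (W + X = V) on D(W)={1,2,3,4} D(X)={2,3,5} D(V)={1,3,4,5}: W {1,2,3,4}->{1,2,3}; X {2,3,5}->{2,3}; V {1,3,4,5}->{3,4,5}
Constraint 2 (W + U = V) on D(W)={1,2,3} D(U)={1,2,4,5} D(V)={3,4,5}: U {1,2,4,5}->{1,2,4}
Constraint 3 (X < U) on D(X)={2,3} D(U)={1,2,4}: U {1,2,4}->{4}
So after all 3 constraints: D(X) = {2,3}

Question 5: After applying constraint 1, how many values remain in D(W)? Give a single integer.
Answer: 3

Derivation:
Constraint 1 (W + X = V) on D(W)={1,2,3,4} D(X)={2,3,5} D(V)={1,3,4,5}: W {1,2,3,4}->{1,2,3}; X {2,3,5}->{2,3}; V {1,3,4,5}->{3,4,5}
So after constraint 1: D(W)={1,2,3}, size = 3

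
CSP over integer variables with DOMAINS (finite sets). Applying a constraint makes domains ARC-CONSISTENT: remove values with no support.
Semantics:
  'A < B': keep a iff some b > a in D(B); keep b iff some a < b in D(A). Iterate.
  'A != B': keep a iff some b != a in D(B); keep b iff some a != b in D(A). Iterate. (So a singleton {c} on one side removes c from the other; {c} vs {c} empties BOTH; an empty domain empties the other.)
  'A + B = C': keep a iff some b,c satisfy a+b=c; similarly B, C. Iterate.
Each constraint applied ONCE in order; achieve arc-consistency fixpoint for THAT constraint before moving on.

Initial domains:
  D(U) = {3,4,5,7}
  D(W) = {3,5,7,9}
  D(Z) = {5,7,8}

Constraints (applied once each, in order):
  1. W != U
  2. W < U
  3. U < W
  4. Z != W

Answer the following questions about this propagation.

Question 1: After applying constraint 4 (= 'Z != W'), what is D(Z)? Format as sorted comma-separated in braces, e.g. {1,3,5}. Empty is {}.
Answer: {7,8}

Derivation:
Constraint 1 (W != U) on D(W)={3,5,7,9} D(U)={3,4,5,7}: no change
Constraint 2 (W < U) on D(W)={3,5,7,9} D(U)={3,4,5,7}: W {3,5,7,9}->{3,5}; U {3,4,5,7}->{4,5,7}
Constraint 3 (U < W) on D(U)={4,5,7} D(W)={3,5}: U {4,5,7}->{4}; W {3,5}->{5}
Constraint 4 (Z != W) on D(Z)={5,7,8} D(W)={5}: Z {5,7,8}->{7,8}
So after constraint 4: D(Z) = {7,8}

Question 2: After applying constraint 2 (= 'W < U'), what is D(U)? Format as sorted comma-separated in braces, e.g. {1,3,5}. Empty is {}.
Constraint 1 (W != U) on D(W)={3,5,7,9} D(U)={3,4,5,7}: no change
Constraint 2 (W < U) on D(W)={3,5,7,9} D(U)={3,4,5,7}: W {3,5,7,9}->{3,5}; U {3,4,5,7}->{4,5,7}
So after constraint 2: D(U) = {4,5,7}

Answer: {4,5,7}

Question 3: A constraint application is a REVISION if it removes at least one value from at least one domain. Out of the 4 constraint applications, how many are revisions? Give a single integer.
Constraint 1 (W != U) on D(W)={3,5,7,9} D(U)={3,4,5,7}: no change => not a revision
Constraint 2 (W < U) on D(W)={3,5,7,9} D(U)={3,4,5,7}: W {3,5,7,9}->{3,5}; U {3,4,5,7}->{4,5,7} => REVISION
Constraint 3 (U < W) on D(U)={4,5,7} D(W)={3,5}: U {4,5,7}->{4}; W {3,5}->{5} => REVISION
Constraint 4 (Z != W) on D(Z)={5,7,8} D(W)={5}: Z {5,7,8}->{7,8} => REVISION
Total revisions = 3

Answer: 3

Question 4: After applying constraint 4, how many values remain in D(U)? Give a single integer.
Answer: 1

Derivation:
Constraint 1 (W != U) on D(W)={3,5,7,9} D(U)={3,4,5,7}: no change
Constraint 2 (W < U) on D(W)={3,5,7,9} D(U)={3,4,5,7}: W {3,5,7,9}->{3,5}; U {3,4,5,7}->{4,5,7}
Constraint 3 (U < W) on D(U)={4,5,7} D(W)={3,5}: U {4,5,7}->{4}; W {3,5}->{5}
Constraint 4 (Z != W) on D(Z)={5,7,8} D(W)={5}: Z {5,7,8}->{7,8}
So after constraint 4: D(U)={4}, size = 1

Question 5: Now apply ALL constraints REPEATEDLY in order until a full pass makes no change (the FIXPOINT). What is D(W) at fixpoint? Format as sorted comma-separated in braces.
pass 0 (initial): D(W)={3,5,7,9}
pass 1: U {3,4,5,7}->{4}; W {3,5,7,9}->{5}; Z {5,7,8}->{7,8}
pass 2: U {4}->{}; W {5}->{}; Z {7,8}->{}
pass 3: no change
Fixpoint after 3 passes: D(W) = {}

Answer: {}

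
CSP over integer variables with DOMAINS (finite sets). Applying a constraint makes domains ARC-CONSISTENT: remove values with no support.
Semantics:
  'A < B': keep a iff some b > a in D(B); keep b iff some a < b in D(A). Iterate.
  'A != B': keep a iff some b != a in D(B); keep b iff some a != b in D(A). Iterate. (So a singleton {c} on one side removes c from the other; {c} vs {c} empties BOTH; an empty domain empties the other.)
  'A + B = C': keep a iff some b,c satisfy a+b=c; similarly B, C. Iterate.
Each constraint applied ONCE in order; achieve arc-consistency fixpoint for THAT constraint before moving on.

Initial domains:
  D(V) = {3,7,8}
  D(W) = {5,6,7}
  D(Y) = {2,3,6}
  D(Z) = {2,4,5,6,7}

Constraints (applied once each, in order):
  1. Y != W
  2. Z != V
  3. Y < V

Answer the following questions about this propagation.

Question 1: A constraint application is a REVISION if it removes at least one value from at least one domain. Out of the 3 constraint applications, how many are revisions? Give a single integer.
Constraint 1 (Y != W) on D(Y)={2,3,6} D(W)={5,6,7}: no change => not a revision
Constraint 2 (Z != V) on D(Z)={2,4,5,6,7} D(V)={3,7,8}: no change => not a revision
Constraint 3 (Y < V) on D(Y)={2,3,6} D(V)={3,7,8}: no change => not a revision
Total revisions = 0

Answer: 0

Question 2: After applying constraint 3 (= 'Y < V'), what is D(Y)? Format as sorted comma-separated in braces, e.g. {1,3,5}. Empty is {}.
Constraint 1 (Y != W) on D(Y)={2,3,6} D(W)={5,6,7}: no change
Constraint 2 (Z != V) on D(Z)={2,4,5,6,7} D(V)={3,7,8}: no change
Constraint 3 (Y < V) on D(Y)={2,3,6} D(V)={3,7,8}: no change
So after constraint 3: D(Y) = {2,3,6}

Answer: {2,3,6}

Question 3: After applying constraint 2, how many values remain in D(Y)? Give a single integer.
Answer: 3

Derivation:
Constraint 1 (Y != W) on D(Y)={2,3,6} D(W)={5,6,7}: no change
Constraint 2 (Z != V) on D(Z)={2,4,5,6,7} D(V)={3,7,8}: no change
So after constraint 2: D(Y)={2,3,6}, size = 3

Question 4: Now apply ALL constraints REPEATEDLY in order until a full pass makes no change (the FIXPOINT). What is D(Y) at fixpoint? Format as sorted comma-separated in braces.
pass 0 (initial): D(Y)={2,3,6}
pass 1: no change
Fixpoint after 1 passes: D(Y) = {2,3,6}

Answer: {2,3,6}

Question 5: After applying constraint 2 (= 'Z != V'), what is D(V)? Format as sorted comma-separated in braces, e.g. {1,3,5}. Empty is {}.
Constraint 1 (Y != W) on D(Y)={2,3,6} D(W)={5,6,7}: no change
Constraint 2 (Z != V) on D(Z)={2,4,5,6,7} D(V)={3,7,8}: no change
So after constraint 2: D(V) = {3,7,8}

Answer: {3,7,8}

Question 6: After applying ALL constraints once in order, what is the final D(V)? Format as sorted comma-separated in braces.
Answer: {3,7,8}

Derivation:
Constraint 1 (Y != W) on D(Y)={2,3,6} D(W)={5,6,7}: no change
Constraint 2 (Z != V) on D(Z)={2,4,5,6,7} D(V)={3,7,8}: no change
Constraint 3 (Y < V) on D(Y)={2,3,6} D(V)={3,7,8}: no change
So after all 3 constraints: D(V) = {3,7,8}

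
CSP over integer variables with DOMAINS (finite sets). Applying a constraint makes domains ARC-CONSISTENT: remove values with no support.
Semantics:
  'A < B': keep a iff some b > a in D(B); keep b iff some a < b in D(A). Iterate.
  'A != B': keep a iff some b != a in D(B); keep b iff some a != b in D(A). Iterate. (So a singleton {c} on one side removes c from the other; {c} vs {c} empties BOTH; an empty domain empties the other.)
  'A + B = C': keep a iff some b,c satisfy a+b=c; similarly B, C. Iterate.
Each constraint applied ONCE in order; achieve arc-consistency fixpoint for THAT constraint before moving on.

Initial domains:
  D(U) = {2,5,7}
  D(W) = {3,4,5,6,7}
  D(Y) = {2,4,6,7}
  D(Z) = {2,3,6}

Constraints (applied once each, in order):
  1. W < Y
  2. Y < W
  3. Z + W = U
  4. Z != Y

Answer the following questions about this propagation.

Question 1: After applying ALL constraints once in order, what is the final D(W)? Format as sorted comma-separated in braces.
Constraint 1 (W < Y) on D(W)={3,4,5,6,7} D(Y)={2,4,6,7}: W {3,4,5,6,7}->{3,4,5,6}; Y {2,4,6,7}->{4,6,7}
Constraint 2 (Y < W) on D(Y)={4,6,7} D(W)={3,4,5,6}: Y {4,6,7}->{4}; W {3,4,5,6}->{5,6}
Constraint 3 (Z + W = U) on D(Z)={2,3,6} D(W)={5,6} D(U)={2,5,7}: Z {2,3,6}->{2}; W {5,6}->{5}; U {2,5,7}->{7}
Constraint 4 (Z != Y) on D(Z)={2} D(Y)={4}: no change
So after all 4 constraints: D(W) = {5}

Answer: {5}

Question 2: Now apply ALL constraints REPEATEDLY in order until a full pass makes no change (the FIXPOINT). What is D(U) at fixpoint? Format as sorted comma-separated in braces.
pass 0 (initial): D(U)={2,5,7}
pass 1: U {2,5,7}->{7}; W {3,4,5,6,7}->{5}; Y {2,4,6,7}->{4}; Z {2,3,6}->{2}
pass 2: U {7}->{}; W {5}->{}; Y {4}->{}; Z {2}->{}
pass 3: no change
Fixpoint after 3 passes: D(U) = {}

Answer: {}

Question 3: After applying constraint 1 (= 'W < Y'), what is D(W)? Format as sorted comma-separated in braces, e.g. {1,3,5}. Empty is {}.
Constraint 1 (W < Y) on D(W)={3,4,5,6,7} D(Y)={2,4,6,7}: W {3,4,5,6,7}->{3,4,5,6}; Y {2,4,6,7}->{4,6,7}
So after constraint 1: D(W) = {3,4,5,6}

Answer: {3,4,5,6}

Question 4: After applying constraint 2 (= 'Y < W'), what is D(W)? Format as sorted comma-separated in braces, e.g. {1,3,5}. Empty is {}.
Answer: {5,6}

Derivation:
Constraint 1 (W < Y) on D(W)={3,4,5,6,7} D(Y)={2,4,6,7}: W {3,4,5,6,7}->{3,4,5,6}; Y {2,4,6,7}->{4,6,7}
Constraint 2 (Y < W) on D(Y)={4,6,7} D(W)={3,4,5,6}: Y {4,6,7}->{4}; W {3,4,5,6}->{5,6}
So after constraint 2: D(W) = {5,6}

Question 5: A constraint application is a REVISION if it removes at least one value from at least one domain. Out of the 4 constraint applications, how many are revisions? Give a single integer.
Constraint 1 (W < Y) on D(W)={3,4,5,6,7} D(Y)={2,4,6,7}: W {3,4,5,6,7}->{3,4,5,6}; Y {2,4,6,7}->{4,6,7} => REVISION
Constraint 2 (Y < W) on D(Y)={4,6,7} D(W)={3,4,5,6}: Y {4,6,7}->{4}; W {3,4,5,6}->{5,6} => REVISION
Constraint 3 (Z + W = U) on D(Z)={2,3,6} D(W)={5,6} D(U)={2,5,7}: Z {2,3,6}->{2}; W {5,6}->{5}; U {2,5,7}->{7} => REVISION
Constraint 4 (Z != Y) on D(Z)={2} D(Y)={4}: no change => not a revision
Total revisions = 3

Answer: 3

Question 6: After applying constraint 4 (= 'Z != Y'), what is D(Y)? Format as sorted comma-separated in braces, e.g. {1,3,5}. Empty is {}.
Answer: {4}

Derivation:
Constraint 1 (W < Y) on D(W)={3,4,5,6,7} D(Y)={2,4,6,7}: W {3,4,5,6,7}->{3,4,5,6}; Y {2,4,6,7}->{4,6,7}
Constraint 2 (Y < W) on D(Y)={4,6,7} D(W)={3,4,5,6}: Y {4,6,7}->{4}; W {3,4,5,6}->{5,6}
Constraint 3 (Z + W = U) on D(Z)={2,3,6} D(W)={5,6} D(U)={2,5,7}: Z {2,3,6}->{2}; W {5,6}->{5}; U {2,5,7}->{7}
Constraint 4 (Z != Y) on D(Z)={2} D(Y)={4}: no change
So after constraint 4: D(Y) = {4}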